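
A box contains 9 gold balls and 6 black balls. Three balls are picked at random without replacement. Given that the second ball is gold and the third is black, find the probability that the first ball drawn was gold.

P(first=gold and the second ball is gold and the third is black) = (9/15)·(8/14)·(6/13) = 72/455.
P(E) = Σ over first color = 72/455 + 9/91 = 9/35.
By Bayes, P(first=gold | E) = 72/455 / 9/35 = 8/13 ≈ 0.6154.

8/13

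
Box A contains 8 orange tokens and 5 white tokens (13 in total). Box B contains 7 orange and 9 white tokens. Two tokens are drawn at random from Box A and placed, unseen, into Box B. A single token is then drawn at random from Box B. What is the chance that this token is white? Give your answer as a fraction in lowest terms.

Condition on how many of the transferred tokens are white (from Box A: 5 white of 13; then Box B has 18 total).
  0 white: C(5,0)C(8,2)/C(13,2) = 14/39; then P = 9/18
  1 white: C(5,1)C(8,1)/C(13,2) = 20/39; then P = 10/18
  2 white: C(5,2)C(8,0)/C(13,2) = 5/39; then P = 11/18
P(white from Box B) = 127/234 ≈ 0.5427.

127/234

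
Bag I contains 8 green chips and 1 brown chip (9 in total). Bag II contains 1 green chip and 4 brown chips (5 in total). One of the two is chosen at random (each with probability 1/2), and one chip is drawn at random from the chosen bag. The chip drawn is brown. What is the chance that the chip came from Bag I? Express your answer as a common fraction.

P(brown | Bag I) = 1/9; P(brown | Bag II) = 4/5.
P(brown) = 1/2·1/9 + 1/2·4/5 = 41/90.
By Bayes' rule, P(Bag I | brown) = 1/18 / 41/90 = 5/41 ≈ 0.1220.

5/41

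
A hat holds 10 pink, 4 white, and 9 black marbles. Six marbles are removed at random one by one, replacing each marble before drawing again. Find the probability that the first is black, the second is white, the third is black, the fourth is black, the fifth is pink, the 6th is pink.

Multiply the conditional probability of each draw in order, with replacement (the composition resets each draw).
P = (9/23) · (4/23) · (9/23) · (9/23) · (10/23) · (10/23) = 291600/148035889 ≈ 0.0020.

291600/148035889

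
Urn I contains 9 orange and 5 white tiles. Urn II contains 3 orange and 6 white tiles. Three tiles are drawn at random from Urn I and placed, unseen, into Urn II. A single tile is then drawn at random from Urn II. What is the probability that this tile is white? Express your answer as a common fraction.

Condition on how many of the transferred tiles are white (from Urn I: 5 white of 14; then Urn II has 12 total).
  0 white: C(5,0)C(9,3)/C(14,3) = 3/13; then P = 6/12
  1 white: C(5,1)C(9,2)/C(14,3) = 45/91; then P = 7/12
  2 white: C(5,2)C(9,1)/C(14,3) = 45/182; then P = 8/12
  3 white: C(5,3)C(9,0)/C(14,3) = 5/182; then P = 9/12
P(white from Urn II) = 33/56 ≈ 0.5893.

33/56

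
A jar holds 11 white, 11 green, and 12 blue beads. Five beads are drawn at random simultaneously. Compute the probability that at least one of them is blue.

Use the complement: P(at least one blue) = 1 − P(no blue).
P(none) = C(22,5)/C(34,5) = 26334/278256.
So P = 1 − 26334/278256 = 3817/4216 ≈ 0.9054.

3817/4216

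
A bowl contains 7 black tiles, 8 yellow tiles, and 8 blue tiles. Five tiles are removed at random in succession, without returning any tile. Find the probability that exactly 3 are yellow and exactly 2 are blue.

Unordered draws without replacement: count favorable combinations over C(23,5).
Favorable = C(7,0) · C(8,3) · C(8,2) = 1568; total = C(23,5) = 33649.
P = 1568/33649 = 224/4807 ≈ 0.0466.

224/4807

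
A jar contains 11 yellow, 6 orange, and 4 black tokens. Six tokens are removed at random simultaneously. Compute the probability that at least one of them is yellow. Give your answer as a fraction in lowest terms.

1287/1292

Use the complement: P(at least one yellow) = 1 − P(no yellow).
P(none) = C(10,6)/C(21,6) = 210/54264.
So P = 1 − 210/54264 = 1287/1292 ≈ 0.9961.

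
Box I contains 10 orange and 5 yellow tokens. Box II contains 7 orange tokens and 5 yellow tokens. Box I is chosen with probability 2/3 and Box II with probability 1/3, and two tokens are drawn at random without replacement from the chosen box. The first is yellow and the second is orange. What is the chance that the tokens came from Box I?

P(E | Box I) = 5/21; P(E | Box II) = 35/132.
P(E) = 2/3·5/21 + 1/3·35/132 = 685/2772.
By Bayes' rule, P(Box I | E) = 10/63 / 685/2772 = 88/137 ≈ 0.6423.

88/137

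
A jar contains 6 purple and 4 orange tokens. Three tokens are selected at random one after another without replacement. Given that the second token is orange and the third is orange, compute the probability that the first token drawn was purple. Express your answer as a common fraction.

P(first=purple and the second token is orange and the third is orange) = (6/10)·(4/9)·(3/8) = 1/10.
P(E) = Σ over first color = 1/10 + 1/30 = 2/15.
By Bayes, P(first=purple | E) = 1/10 / 2/15 = 3/4 ≈ 0.7500.

3/4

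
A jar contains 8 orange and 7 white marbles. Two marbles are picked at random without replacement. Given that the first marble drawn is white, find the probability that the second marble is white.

After removing 1 white, the jar has 6 white out of 14 remaining.
P(second is white | given) = 6/14 = 3/7 ≈ 0.4286.

3/7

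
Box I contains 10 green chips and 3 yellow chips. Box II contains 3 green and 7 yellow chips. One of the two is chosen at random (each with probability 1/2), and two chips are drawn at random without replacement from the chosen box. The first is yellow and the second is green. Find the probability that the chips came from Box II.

91/166

P(E | Box I) = 5/26; P(E | Box II) = 7/30.
P(E) = 1/2·5/26 + 1/2·7/30 = 83/390.
By Bayes' rule, P(Box II | E) = 7/60 / 83/390 = 91/166 ≈ 0.5482.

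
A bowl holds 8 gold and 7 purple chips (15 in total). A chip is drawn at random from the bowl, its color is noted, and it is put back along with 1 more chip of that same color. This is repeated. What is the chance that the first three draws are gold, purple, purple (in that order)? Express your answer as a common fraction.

28/255

Track the composition after each reinforcement of +1.
P = (8/15) · (7/16) · (8/17) = 28/255 ≈ 0.1098.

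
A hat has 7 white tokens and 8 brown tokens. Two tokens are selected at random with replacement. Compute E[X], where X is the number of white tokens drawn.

By linearity of expectation, E[X] = Σ P(draw i is white); each independent draw has P(white) = 7/15.
E[X] = 2 · 7/15 = 14/15 ≈ 0.9333.

14/15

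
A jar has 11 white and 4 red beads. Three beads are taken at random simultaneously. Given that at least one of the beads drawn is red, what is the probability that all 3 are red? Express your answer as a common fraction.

2/145

P(all 3 red) = C(4,3)/C(15,3) = 4/455; P(at least one red) = 1 − C(11,3)/C(15,3) = 58/91.
Since 'all 3 red' ⊆ 'at least one red', P(all 3 | at least one) = 4/455 / 58/91 = 2/145 ≈ 0.0138.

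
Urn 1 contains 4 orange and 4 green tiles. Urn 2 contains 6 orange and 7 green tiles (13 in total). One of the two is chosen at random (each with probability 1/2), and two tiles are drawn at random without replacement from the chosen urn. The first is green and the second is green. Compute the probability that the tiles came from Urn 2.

P(E | Urn 1) = 3/14; P(E | Urn 2) = 7/26.
P(E) = 1/2·3/14 + 1/2·7/26 = 22/91.
By Bayes' rule, P(Urn 2 | E) = 7/52 / 22/91 = 49/88 ≈ 0.5568.

49/88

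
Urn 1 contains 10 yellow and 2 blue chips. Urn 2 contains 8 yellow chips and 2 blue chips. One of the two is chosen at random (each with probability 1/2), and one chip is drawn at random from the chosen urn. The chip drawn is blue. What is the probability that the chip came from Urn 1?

5/11

P(blue | Urn 1) = 1/6; P(blue | Urn 2) = 1/5.
P(blue) = 1/2·1/6 + 1/2·1/5 = 11/60.
By Bayes' rule, P(Urn 1 | blue) = 1/12 / 11/60 = 5/11 ≈ 0.4545.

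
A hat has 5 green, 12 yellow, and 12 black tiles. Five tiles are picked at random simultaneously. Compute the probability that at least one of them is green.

3631/5655

Use the complement: P(at least one green) = 1 − P(no green).
P(none) = C(24,5)/C(29,5) = 42504/118755.
So P = 1 − 42504/118755 = 3631/5655 ≈ 0.6421.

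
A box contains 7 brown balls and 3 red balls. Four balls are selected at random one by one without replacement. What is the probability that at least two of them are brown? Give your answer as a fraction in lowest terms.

29/30

Sum the hypergeometric tail for j = 2,…,4 brown balls.
Favorable = C(7,2)·C(3,2) + C(7,3)·C(3,1) + C(7,4)·C(3,0) = 203; total = C(10,4) = 210.
P = 203/210 = 29/30 ≈ 0.9667.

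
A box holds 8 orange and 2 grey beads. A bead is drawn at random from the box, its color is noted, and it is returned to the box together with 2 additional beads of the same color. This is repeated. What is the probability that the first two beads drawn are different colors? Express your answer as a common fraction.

Either orange then grey, or grey then orange; after the first draw the total is 12.
P = (8/10)·(2/12) + (2/10)·(8/12) = 4/15 ≈ 0.2667.

4/15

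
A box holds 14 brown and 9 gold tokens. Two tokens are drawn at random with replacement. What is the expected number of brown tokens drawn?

By linearity of expectation, E[X] = Σ P(draw i is brown); each independent draw has P(brown) = 14/23.
E[X] = 2 · 14/23 = 28/23 ≈ 1.2174.

28/23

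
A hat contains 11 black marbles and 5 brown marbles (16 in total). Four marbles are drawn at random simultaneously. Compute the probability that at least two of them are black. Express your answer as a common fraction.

341/364

Sum the hypergeometric tail for j = 2,…,4 black marbles.
Favorable = C(11,2)·C(5,2) + C(11,3)·C(5,1) + C(11,4)·C(5,0) = 1705; total = C(16,4) = 1820.
P = 1705/1820 = 341/364 ≈ 0.9368.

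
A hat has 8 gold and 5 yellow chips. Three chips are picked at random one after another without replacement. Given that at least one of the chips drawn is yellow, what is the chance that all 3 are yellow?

1/23

P(all 3 yellow) = C(5,3)/C(13,3) = 5/143; P(at least one yellow) = 1 − C(8,3)/C(13,3) = 115/143.
Since 'all 3 yellow' ⊆ 'at least one yellow', P(all 3 | at least one) = 5/143 / 115/143 = 1/23 ≈ 0.0435.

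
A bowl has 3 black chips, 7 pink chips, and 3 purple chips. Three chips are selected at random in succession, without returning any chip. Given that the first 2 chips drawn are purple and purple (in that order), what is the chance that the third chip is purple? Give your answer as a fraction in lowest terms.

1/11

After removing 2 purple, the bowl has 1 purple out of 11 remaining.
P(third is purple | given) = 1/11 ≈ 0.0909.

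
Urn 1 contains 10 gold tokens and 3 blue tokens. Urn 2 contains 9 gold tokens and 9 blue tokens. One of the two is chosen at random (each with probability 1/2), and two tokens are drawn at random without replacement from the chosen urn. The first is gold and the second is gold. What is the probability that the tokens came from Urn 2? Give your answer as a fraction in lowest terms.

P(E | Urn 1) = 15/26; P(E | Urn 2) = 4/17.
P(E) = 1/2·15/26 + 1/2·4/17 = 359/884.
By Bayes' rule, P(Urn 2 | E) = 2/17 / 359/884 = 104/359 ≈ 0.2897.

104/359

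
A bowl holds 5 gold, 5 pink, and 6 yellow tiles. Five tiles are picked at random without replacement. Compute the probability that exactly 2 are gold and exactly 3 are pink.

25/1092

Unordered draws without replacement: count favorable combinations over C(16,5).
Favorable = C(5,2) · C(5,3) · C(6,0) = 100; total = C(16,5) = 4368.
P = 100/4368 = 25/1092 ≈ 0.0229.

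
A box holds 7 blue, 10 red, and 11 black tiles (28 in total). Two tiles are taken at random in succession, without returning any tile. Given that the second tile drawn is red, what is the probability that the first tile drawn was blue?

7/27

P(first=blue and the second tile drawn is red) = (7/28)·(10/27) = 5/54.
P(the second tile drawn is red) = Σ over first color = 5/54 + 5/42 + 55/378 = 5/14.
By Bayes, P(first=blue | the second tile drawn is red) = 5/54 / 5/14 = 7/27 ≈ 0.2593.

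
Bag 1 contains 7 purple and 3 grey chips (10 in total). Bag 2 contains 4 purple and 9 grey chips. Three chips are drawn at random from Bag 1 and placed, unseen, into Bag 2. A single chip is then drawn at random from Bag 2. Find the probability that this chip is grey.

99/160

Condition on how many of the transferred chips are grey (from Bag 1: 3 grey of 10; then Bag 2 has 16 total).
  0 grey: C(3,0)C(7,3)/C(10,3) = 7/24; then P = 9/16
  1 grey: C(3,1)C(7,2)/C(10,3) = 21/40; then P = 10/16
  2 grey: C(3,2)C(7,1)/C(10,3) = 7/40; then P = 11/16
  3 grey: C(3,3)C(7,0)/C(10,3) = 1/120; then P = 12/16
P(grey from Bag 2) = 99/160 ≈ 0.6188.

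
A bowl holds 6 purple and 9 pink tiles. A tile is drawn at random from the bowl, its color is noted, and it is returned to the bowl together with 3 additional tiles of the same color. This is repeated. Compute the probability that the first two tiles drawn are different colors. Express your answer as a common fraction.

2/5

Either purple then pink, or pink then purple; after the first draw the total is 18.
P = (6/15)·(9/18) + (9/15)·(6/18) = 2/5 ≈ 0.4000.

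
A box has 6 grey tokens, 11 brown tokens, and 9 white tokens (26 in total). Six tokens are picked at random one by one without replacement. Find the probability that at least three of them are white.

Sum the hypergeometric tail for j = 3,…,6 white tokens.
Favorable = C(9,3)·C(17,3) + C(9,4)·C(17,2) + C(9,5)·C(17,1) + C(9,6)·C(17,0) = 76482; total = C(26,6) = 230230.
P = 76482/230230 = 5463/16445 ≈ 0.3322.

5463/16445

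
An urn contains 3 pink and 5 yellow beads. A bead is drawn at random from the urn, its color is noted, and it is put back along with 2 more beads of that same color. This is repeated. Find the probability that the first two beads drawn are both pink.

After a pink draw the urn holds 5 pink out of 10.
P = (3/8)·(5/10) = 3/16 ≈ 0.1875.

3/16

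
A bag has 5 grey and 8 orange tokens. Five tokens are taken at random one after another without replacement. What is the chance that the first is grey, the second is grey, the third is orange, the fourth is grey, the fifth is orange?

Multiply the conditional probability of each draw in order, without replacement, so each draw removes one from its color and from the total.
P = (5/13) · (4/12) · (8/11) · (3/10) · (7/9) = 28/1287 ≈ 0.0218.

28/1287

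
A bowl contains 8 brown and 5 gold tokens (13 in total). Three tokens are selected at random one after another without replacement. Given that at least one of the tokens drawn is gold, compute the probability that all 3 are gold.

P(all 3 gold) = C(5,3)/C(13,3) = 5/143; P(at least one gold) = 1 − C(8,3)/C(13,3) = 115/143.
Since 'all 3 gold' ⊆ 'at least one gold', P(all 3 | at least one) = 5/143 / 115/143 = 1/23 ≈ 0.0435.

1/23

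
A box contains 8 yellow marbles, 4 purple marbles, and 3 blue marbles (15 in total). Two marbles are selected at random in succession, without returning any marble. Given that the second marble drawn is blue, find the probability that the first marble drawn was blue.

1/7

P(first=blue and the second marble drawn is blue) = (3/15)·(2/14) = 1/35.
P(the second marble drawn is blue) = Σ over first color = 4/35 + 2/35 + 1/35 = 1/5.
By Bayes, P(first=blue | the second marble drawn is blue) = 1/35 / 1/5 = 1/7 ≈ 0.1429.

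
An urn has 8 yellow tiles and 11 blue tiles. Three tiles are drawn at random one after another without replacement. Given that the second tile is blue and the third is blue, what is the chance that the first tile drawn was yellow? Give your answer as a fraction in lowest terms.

P(first=yellow and the second tile is blue and the third is blue) = (8/19)·(11/18)·(10/17) = 440/2907.
P(E) = Σ over first color = 440/2907 + 55/323 = 55/171.
By Bayes, P(first=yellow | E) = 440/2907 / 55/171 = 8/17 ≈ 0.4706.

8/17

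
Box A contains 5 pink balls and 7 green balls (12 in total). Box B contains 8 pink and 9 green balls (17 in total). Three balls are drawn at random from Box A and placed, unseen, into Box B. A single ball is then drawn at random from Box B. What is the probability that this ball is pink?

37/80

Condition on how many of the transferred balls are pink (from Box A: 5 pink of 12; then Box B has 20 total).
  0 pink: C(5,0)C(7,3)/C(12,3) = 7/44; then P = 8/20
  1 pink: C(5,1)C(7,2)/C(12,3) = 21/44; then P = 9/20
  2 pink: C(5,2)C(7,1)/C(12,3) = 7/22; then P = 10/20
  3 pink: C(5,3)C(7,0)/C(12,3) = 1/22; then P = 11/20
P(pink from Box B) = 37/80 ≈ 0.4625.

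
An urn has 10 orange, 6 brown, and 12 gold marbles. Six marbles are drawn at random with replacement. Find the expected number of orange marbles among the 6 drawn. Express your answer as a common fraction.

15/7

By linearity of expectation, E[X] = Σ P(draw i is orange); each independent draw has P(orange) = 10/28.
E[X] = 6 · 10/28 = 15/7 ≈ 2.1429.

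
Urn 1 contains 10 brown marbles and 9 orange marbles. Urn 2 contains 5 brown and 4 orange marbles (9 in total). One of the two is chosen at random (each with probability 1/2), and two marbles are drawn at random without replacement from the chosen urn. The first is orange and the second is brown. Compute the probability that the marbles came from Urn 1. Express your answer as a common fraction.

P(E | Urn 1) = 5/19; P(E | Urn 2) = 5/18.
P(E) = 1/2·5/19 + 1/2·5/18 = 185/684.
By Bayes' rule, P(Urn 1 | E) = 5/38 / 185/684 = 18/37 ≈ 0.4865.

18/37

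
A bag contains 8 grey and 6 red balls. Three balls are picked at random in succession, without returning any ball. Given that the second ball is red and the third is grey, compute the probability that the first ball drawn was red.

5/12

P(first=red and the second ball is red and the third is grey) = (6/14)·(5/13)·(8/12) = 10/91.
P(E) = Σ over first color = 2/13 + 10/91 = 24/91.
By Bayes, P(first=red | E) = 10/91 / 24/91 = 5/12 ≈ 0.4167.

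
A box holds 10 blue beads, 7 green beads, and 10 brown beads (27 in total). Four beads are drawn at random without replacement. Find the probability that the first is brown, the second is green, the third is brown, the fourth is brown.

Multiply the conditional probability of each draw in order, without replacement, so each draw removes one from its color and from the total.
P = (10/27) · (7/26) · (9/25) · (8/24) = 7/585 ≈ 0.0120.

7/585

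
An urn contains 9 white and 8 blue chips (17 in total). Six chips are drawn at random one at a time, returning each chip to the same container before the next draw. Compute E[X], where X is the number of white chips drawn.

By linearity of expectation, E[X] = Σ P(draw i is white); each independent draw has P(white) = 9/17.
E[X] = 6 · 9/17 = 54/17 ≈ 3.1765.

54/17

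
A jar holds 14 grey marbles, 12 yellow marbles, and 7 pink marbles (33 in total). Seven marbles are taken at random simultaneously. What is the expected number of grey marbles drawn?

98/33

By linearity of expectation, E[X] = Σ P(draw i is grey); by symmetry each draw (even without replacement) has P(grey) = 14/33.
E[X] = 7 · 14/33 = 98/33 ≈ 2.9697.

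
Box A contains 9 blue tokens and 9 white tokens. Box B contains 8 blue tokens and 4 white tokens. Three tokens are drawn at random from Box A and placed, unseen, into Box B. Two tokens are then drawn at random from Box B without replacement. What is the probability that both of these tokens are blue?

692/1785

Condition on how many of the transferred tokens are blue (from Box A: 9 blue of 18; then Box B has 15 total).
  0 blue: C(9,0)C(9,3)/C(18,3) = 7/68; then P = C(8,2)/C(15,2) = 4/15
  1 blue: C(9,1)C(9,2)/C(18,3) = 27/68; then P = C(9,2)/C(15,2) = 12/35
  2 blue: C(9,2)C(9,1)/C(18,3) = 27/68; then P = C(10,2)/C(15,2) = 3/7
  3 blue: C(9,3)C(9,0)/C(18,3) = 7/68; then P = C(11,2)/C(15,2) = 11/21
P(both blue) = 692/1785 ≈ 0.3877.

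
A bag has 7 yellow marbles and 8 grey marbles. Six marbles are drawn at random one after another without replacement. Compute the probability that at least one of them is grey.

714/715

Use the complement: P(at least one grey) = 1 − P(no grey).
P(none) = C(7,6)/C(15,6) = 7/5005.
So P = 1 − 7/5005 = 714/715 ≈ 0.9986.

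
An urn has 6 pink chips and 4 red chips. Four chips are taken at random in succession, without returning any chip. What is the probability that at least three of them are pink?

19/42

Sum the hypergeometric tail for j = 3,…,4 pink chips.
Favorable = C(6,3)·C(4,1) + C(6,4)·C(4,0) = 95; total = C(10,4) = 210.
P = 95/210 = 19/42 ≈ 0.4524.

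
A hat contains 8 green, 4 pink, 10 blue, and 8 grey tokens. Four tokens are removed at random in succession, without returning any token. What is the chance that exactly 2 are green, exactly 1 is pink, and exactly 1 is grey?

Unordered draws without replacement: count favorable combinations over C(30,4).
Favorable = C(8,2) · C(4,1) · C(10,0) · C(8,1) = 896; total = C(30,4) = 27405.
P = 896/27405 = 128/3915 ≈ 0.0327.

128/3915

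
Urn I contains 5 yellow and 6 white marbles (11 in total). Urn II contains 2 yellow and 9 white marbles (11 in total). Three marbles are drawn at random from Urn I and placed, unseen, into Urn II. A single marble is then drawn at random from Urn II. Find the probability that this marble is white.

117/154

Condition on how many of the transferred marbles are white (from Urn I: 6 white of 11; then Urn II has 14 total).
  0 white: C(6,0)C(5,3)/C(11,3) = 2/33; then P = 9/14
  1 white: C(6,1)C(5,2)/C(11,3) = 4/11; then P = 10/14
  2 white: C(6,2)C(5,1)/C(11,3) = 5/11; then P = 11/14
  3 white: C(6,3)C(5,0)/C(11,3) = 4/33; then P = 12/14
P(white from Urn II) = 117/154 ≈ 0.7597.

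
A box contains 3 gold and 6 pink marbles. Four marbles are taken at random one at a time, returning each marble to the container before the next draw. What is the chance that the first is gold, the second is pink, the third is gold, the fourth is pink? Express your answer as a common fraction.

Multiply the conditional probability of each draw in order, with replacement (the composition resets each draw).
P = (3/9) · (6/9) · (3/9) · (6/9) = 4/81 ≈ 0.0494.

4/81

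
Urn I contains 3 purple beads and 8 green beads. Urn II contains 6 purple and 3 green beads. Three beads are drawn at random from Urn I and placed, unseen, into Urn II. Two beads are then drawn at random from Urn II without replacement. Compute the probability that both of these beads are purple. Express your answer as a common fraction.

184/605

Condition on how many of the transferred beads are purple (from Urn I: 3 purple of 11; then Urn II has 12 total).
  0 purple: C(3,0)C(8,3)/C(11,3) = 56/165; then P = C(6,2)/C(12,2) = 5/22
  1 purple: C(3,1)C(8,2)/C(11,3) = 28/55; then P = C(7,2)/C(12,2) = 7/22
  2 purple: C(3,2)C(8,1)/C(11,3) = 8/55; then P = C(8,2)/C(12,2) = 14/33
  3 purple: C(3,3)C(8,0)/C(11,3) = 1/165; then P = C(9,2)/C(12,2) = 6/11
P(both purple) = 184/605 ≈ 0.3041.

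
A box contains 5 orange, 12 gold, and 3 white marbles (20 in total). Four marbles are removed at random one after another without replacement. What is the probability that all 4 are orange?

Unordered draws without replacement: count favorable combinations over C(20,4).
Favorable = C(5,4) · C(12,0) · C(3,0) = 5; total = C(20,4) = 4845.
P = 5/4845 = 1/969 ≈ 0.0010.

1/969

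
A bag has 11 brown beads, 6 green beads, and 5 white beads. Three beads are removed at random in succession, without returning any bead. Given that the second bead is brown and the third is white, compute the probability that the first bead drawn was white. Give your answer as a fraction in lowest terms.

P(first=white and the second bead is brown and the third is white) = (5/22)·(11/21)·(4/20) = 1/42.
P(E) = Σ over first color = 5/84 + 1/28 + 1/42 = 5/42.
By Bayes, P(first=white | E) = 1/42 / 5/42 = 1/5 ≈ 0.2000.

1/5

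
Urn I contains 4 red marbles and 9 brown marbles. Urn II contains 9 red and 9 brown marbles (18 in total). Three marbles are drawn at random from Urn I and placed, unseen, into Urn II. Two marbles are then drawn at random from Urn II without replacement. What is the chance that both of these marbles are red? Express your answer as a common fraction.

Condition on how many of the transferred marbles are red (from Urn I: 4 red of 13; then Urn II has 21 total).
  0 red: C(4,0)C(9,3)/C(13,3) = 42/143; then P = C(9,2)/C(21,2) = 6/35
  1 red: C(4,1)C(9,2)/C(13,3) = 72/143; then P = C(10,2)/C(21,2) = 3/14
  2 red: C(4,2)C(9,1)/C(13,3) = 27/143; then P = C(11,2)/C(21,2) = 11/42
  3 red: C(4,3)C(9,0)/C(13,3) = 2/143; then P = C(12,2)/C(21,2) = 11/35
P(both red) = 193/910 ≈ 0.2121.

193/910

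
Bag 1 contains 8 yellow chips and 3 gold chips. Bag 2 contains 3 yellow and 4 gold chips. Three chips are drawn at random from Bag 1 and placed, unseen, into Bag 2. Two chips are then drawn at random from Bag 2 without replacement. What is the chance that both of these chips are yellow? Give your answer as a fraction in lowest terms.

203/825

Condition on how many of the transferred chips are yellow (from Bag 1: 8 yellow of 11; then Bag 2 has 10 total).
  0 yellow: C(8,0)C(3,3)/C(11,3) = 1/165; then P = C(3,2)/C(10,2) = 1/15
  1 yellow: C(8,1)C(3,2)/C(11,3) = 8/55; then P = C(4,2)/C(10,2) = 2/15
  2 yellow: C(8,2)C(3,1)/C(11,3) = 28/55; then P = C(5,2)/C(10,2) = 2/9
  3 yellow: C(8,3)C(3,0)/C(11,3) = 56/165; then P = C(6,2)/C(10,2) = 1/3
P(both yellow) = 203/825 ≈ 0.2461.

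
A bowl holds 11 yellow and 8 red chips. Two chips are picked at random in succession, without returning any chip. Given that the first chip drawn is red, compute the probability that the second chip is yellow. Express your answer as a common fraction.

After removing 1 red, the bowl has 11 yellow out of 18 remaining.
P(second is yellow | given) = 11/18 ≈ 0.6111.

11/18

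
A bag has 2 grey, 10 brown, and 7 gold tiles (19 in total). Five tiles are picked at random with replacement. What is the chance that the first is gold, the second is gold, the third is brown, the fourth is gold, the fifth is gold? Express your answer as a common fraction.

Multiply the conditional probability of each draw in order, with replacement (the composition resets each draw).
P = (7/19) · (7/19) · (10/19) · (7/19) · (7/19) = 24010/2476099 ≈ 0.0097.

24010/2476099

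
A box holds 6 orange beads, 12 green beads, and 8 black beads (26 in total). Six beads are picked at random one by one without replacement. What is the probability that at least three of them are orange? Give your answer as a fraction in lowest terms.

25771/230230

Sum the hypergeometric tail for j = 3,…,6 orange beads.
Favorable = C(6,3)·C(20,3) + C(6,4)·C(20,2) + C(6,5)·C(20,1) + C(6,6)·C(20,0) = 25771; total = C(26,6) = 230230.
P = 25771/230230 = 25771/230230 ≈ 0.1119.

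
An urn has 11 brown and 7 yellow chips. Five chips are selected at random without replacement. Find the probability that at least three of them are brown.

99/136

Sum the hypergeometric tail for j = 3,…,5 brown chips.
Favorable = C(11,3)·C(7,2) + C(11,4)·C(7,1) + C(11,5)·C(7,0) = 6237; total = C(18,5) = 8568.
P = 6237/8568 = 99/136 ≈ 0.7279.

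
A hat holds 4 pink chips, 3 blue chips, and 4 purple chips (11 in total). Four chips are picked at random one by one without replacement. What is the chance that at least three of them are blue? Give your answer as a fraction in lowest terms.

Sum the hypergeometric tail for j = 3,…,3 blue chips.
Favorable = C(3,3)·C(8,1) = 8; total = C(11,4) = 330.
P = 8/330 = 4/165 ≈ 0.0242.

4/165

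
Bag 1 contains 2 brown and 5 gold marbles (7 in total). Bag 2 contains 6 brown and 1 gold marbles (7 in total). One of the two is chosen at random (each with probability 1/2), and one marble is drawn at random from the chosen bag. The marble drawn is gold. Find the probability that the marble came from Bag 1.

5/6

P(gold | Bag 1) = 5/7; P(gold | Bag 2) = 1/7.
P(gold) = 1/2·5/7 + 1/2·1/7 = 3/7.
By Bayes' rule, P(Bag 1 | gold) = 5/14 / 3/7 = 5/6 ≈ 0.8333.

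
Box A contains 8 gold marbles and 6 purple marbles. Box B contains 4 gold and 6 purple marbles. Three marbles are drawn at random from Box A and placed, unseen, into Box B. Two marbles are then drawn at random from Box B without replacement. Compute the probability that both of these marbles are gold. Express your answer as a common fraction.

209/1183

Condition on how many of the transferred marbles are gold (from Box A: 8 gold of 14; then Box B has 13 total).
  0 gold: C(8,0)C(6,3)/C(14,3) = 5/91; then P = C(4,2)/C(13,2) = 1/13
  1 gold: C(8,1)C(6,2)/C(14,3) = 30/91; then P = C(5,2)/C(13,2) = 5/39
  2 gold: C(8,2)C(6,1)/C(14,3) = 6/13; then P = C(6,2)/C(13,2) = 5/26
  3 gold: C(8,3)C(6,0)/C(14,3) = 2/13; then P = C(7,2)/C(13,2) = 7/26
P(both gold) = 209/1183 ≈ 0.1767.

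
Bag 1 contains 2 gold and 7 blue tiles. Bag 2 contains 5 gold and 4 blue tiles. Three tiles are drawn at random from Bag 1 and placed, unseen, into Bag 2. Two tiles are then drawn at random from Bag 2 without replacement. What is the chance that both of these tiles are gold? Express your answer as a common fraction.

161/792

Condition on how many of the transferred tiles are gold (from Bag 1: 2 gold of 9; then Bag 2 has 12 total).
  0 gold: C(2,0)C(7,3)/C(9,3) = 5/12; then P = C(5,2)/C(12,2) = 5/33
  1 gold: C(2,1)C(7,2)/C(9,3) = 1/2; then P = C(6,2)/C(12,2) = 5/22
  2 gold: C(2,2)C(7,1)/C(9,3) = 1/12; then P = C(7,2)/C(12,2) = 7/22
P(both gold) = 161/792 ≈ 0.2033.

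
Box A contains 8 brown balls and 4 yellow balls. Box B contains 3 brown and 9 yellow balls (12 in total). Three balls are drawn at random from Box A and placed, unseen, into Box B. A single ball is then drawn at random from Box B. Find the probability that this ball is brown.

1/3

Condition on how many of the transferred balls are brown (from Box A: 8 brown of 12; then Box B has 15 total).
  0 brown: C(8,0)C(4,3)/C(12,3) = 1/55; then P = 3/15
  1 brown: C(8,1)C(4,2)/C(12,3) = 12/55; then P = 4/15
  2 brown: C(8,2)C(4,1)/C(12,3) = 28/55; then P = 5/15
  3 brown: C(8,3)C(4,0)/C(12,3) = 14/55; then P = 6/15
P(brown from Box B) = 1/3 ≈ 0.3333.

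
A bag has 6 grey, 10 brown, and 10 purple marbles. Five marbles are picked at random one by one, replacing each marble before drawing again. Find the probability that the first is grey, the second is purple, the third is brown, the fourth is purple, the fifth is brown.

Multiply the conditional probability of each draw in order, with replacement (the composition resets each draw).
P = (6/26) · (10/26) · (10/26) · (10/26) · (10/26) = 1875/371293 ≈ 0.0050.

1875/371293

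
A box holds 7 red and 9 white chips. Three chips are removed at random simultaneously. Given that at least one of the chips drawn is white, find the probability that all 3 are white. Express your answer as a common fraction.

4/25

P(all 3 white) = C(9,3)/C(16,3) = 3/20; P(at least one white) = 1 − C(7,3)/C(16,3) = 15/16.
Since 'all 3 white' ⊆ 'at least one white', P(all 3 | at least one) = 3/20 / 15/16 = 4/25 ≈ 0.1600.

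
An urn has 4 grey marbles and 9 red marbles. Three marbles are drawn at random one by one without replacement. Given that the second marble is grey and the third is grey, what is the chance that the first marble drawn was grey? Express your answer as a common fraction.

P(first=grey and the second marble is grey and the third is grey) = (4/13)·(3/12)·(2/11) = 2/143.
P(E) = Σ over first color = 2/143 + 9/143 = 1/13.
By Bayes, P(first=grey | E) = 2/143 / 1/13 = 2/11 ≈ 0.1818.

2/11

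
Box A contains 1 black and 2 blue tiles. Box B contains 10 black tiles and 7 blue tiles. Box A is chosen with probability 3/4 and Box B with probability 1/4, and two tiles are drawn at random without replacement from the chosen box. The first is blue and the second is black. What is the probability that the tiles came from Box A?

P(E | Box A) = 1/3; P(E | Box B) = 35/136.
P(E) = 3/4·1/3 + 1/4·35/136 = 171/544.
By Bayes' rule, P(Box A | E) = 1/4 / 171/544 = 136/171 ≈ 0.7953.

136/171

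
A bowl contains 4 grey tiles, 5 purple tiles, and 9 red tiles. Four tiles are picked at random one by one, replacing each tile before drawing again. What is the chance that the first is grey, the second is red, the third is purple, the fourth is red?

Multiply the conditional probability of each draw in order, with replacement (the composition resets each draw).
P = (4/18) · (9/18) · (5/18) · (9/18) = 5/324 ≈ 0.0154.

5/324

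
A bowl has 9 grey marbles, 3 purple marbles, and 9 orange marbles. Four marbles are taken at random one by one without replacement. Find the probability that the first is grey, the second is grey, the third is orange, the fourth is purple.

9/665

Multiply the conditional probability of each draw in order, without replacement, so each draw removes one from its color and from the total.
P = (9/21) · (8/20) · (9/19) · (3/18) = 9/665 ≈ 0.0135.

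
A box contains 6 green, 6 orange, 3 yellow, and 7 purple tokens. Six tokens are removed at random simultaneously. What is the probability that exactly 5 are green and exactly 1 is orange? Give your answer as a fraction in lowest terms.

12/24871

Unordered draws without replacement: count favorable combinations over C(22,6).
Favorable = C(6,5) · C(6,1) · C(3,0) · C(7,0) = 36; total = C(22,6) = 74613.
P = 36/74613 = 12/24871 ≈ 0.0005.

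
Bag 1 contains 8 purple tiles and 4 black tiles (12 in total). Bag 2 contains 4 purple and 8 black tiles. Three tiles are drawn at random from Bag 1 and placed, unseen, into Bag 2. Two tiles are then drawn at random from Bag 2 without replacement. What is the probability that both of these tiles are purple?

8/55

Condition on how many of the transferred tiles are purple (from Bag 1: 8 purple of 12; then Bag 2 has 15 total).
  0 purple: C(8,0)C(4,3)/C(12,3) = 1/55; then P = C(4,2)/C(15,2) = 2/35
  1 purple: C(8,1)C(4,2)/C(12,3) = 12/55; then P = C(5,2)/C(15,2) = 2/21
  2 purple: C(8,2)C(4,1)/C(12,3) = 28/55; then P = C(6,2)/C(15,2) = 1/7
  3 purple: C(8,3)C(4,0)/C(12,3) = 14/55; then P = C(7,2)/C(15,2) = 1/5
P(both purple) = 8/55 ≈ 0.1455.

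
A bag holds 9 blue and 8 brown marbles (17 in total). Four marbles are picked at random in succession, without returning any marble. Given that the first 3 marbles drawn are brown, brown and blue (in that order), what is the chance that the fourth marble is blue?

After removing 1 blue, 2 brown, the bag has 8 blue out of 14 remaining.
P(fourth is blue | given) = 8/14 = 4/7 ≈ 0.5714.

4/7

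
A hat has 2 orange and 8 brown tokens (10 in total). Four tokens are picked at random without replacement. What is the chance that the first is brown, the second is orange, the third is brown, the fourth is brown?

Multiply the conditional probability of each draw in order, without replacement, so each draw removes one from its color and from the total.
P = (8/10) · (2/9) · (7/8) · (6/7) = 2/15 ≈ 0.1333.

2/15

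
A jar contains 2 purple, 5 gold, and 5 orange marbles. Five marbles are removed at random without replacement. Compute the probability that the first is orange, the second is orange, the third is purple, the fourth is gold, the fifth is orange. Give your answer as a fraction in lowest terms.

Multiply the conditional probability of each draw in order, without replacement, so each draw removes one from its color and from the total.
P = (5/12) · (4/11) · (2/10) · (5/9) · (3/8) = 5/792 ≈ 0.0063.

5/792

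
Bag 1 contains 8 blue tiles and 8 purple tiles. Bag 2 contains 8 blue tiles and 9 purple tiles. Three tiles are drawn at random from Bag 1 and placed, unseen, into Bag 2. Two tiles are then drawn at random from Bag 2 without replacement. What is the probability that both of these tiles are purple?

Condition on how many of the transferred tiles are purple (from Bag 1: 8 purple of 16; then Bag 2 has 20 total).
  0 purple: C(8,0)C(8,3)/C(16,3) = 1/10; then P = C(9,2)/C(20,2) = 18/95
  1 purple: C(8,1)C(8,2)/C(16,3) = 2/5; then P = C(10,2)/C(20,2) = 9/38
  2 purple: C(8,2)C(8,1)/C(16,3) = 2/5; then P = C(11,2)/C(20,2) = 11/38
  3 purple: C(8,3)C(8,0)/C(16,3) = 1/10; then P = C(12,2)/C(20,2) = 33/95
P(both purple) = 251/950 ≈ 0.2642.

251/950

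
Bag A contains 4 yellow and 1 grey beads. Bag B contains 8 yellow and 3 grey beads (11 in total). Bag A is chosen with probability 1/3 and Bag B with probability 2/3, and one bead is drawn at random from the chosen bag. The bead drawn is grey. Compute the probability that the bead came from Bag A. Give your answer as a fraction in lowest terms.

P(grey | Bag A) = 1/5; P(grey | Bag B) = 3/11.
P(grey) = 1/3·1/5 + 2/3·3/11 = 41/165.
By Bayes' rule, P(Bag A | grey) = 1/15 / 41/165 = 11/41 ≈ 0.2683.

11/41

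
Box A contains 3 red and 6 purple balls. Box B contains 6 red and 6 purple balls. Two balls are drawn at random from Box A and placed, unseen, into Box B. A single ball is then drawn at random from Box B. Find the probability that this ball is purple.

Condition on how many of the transferred balls are purple (from Box A: 6 purple of 9; then Box B has 14 total).
  0 purple: C(6,0)C(3,2)/C(9,2) = 1/12; then P = 6/14
  1 purple: C(6,1)C(3,1)/C(9,2) = 1/2; then P = 7/14
  2 purple: C(6,2)C(3,0)/C(9,2) = 5/12; then P = 8/14
P(purple from Box B) = 11/21 ≈ 0.5238.

11/21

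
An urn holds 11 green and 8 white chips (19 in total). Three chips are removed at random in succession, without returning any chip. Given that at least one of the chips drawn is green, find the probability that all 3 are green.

15/83

P(all 3 green) = C(11,3)/C(19,3) = 55/323; P(at least one green) = 1 − C(8,3)/C(19,3) = 913/969.
Since 'all 3 green' ⊆ 'at least one green', P(all 3 | at least one) = 55/323 / 913/969 = 15/83 ≈ 0.1807.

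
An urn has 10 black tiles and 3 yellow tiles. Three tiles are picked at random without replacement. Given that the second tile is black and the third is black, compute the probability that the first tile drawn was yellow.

3/11

P(first=yellow and the second tile is black and the third is black) = (3/13)·(10/12)·(9/11) = 45/286.
P(E) = Σ over first color = 60/143 + 45/286 = 15/26.
By Bayes, P(first=yellow | E) = 45/286 / 15/26 = 3/11 ≈ 0.2727.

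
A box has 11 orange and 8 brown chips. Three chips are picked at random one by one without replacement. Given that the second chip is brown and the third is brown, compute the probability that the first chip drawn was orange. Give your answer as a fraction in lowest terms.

11/17

P(first=orange and the second chip is brown and the third is brown) = (11/19)·(8/18)·(7/17) = 308/2907.
P(E) = Σ over first color = 308/2907 + 56/969 = 28/171.
By Bayes, P(first=orange | E) = 308/2907 / 28/171 = 11/17 ≈ 0.6471.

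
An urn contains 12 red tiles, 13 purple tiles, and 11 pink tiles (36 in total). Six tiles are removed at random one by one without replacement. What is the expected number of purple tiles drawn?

13/6

By linearity of expectation, E[X] = Σ P(draw i is purple); by symmetry each draw (even without replacement) has P(purple) = 13/36.
E[X] = 6 · 13/36 = 13/6 ≈ 2.1667.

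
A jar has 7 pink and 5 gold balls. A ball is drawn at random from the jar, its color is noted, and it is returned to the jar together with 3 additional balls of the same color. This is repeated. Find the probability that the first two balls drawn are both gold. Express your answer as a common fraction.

After a gold draw the jar holds 8 gold out of 15.
P = (5/12)·(8/15) = 2/9 ≈ 0.2222.

2/9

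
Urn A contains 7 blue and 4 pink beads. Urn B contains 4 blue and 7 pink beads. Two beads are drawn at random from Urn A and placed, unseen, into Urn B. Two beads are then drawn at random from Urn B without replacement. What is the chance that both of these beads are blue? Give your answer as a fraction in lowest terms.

Condition on how many of the transferred beads are blue (from Urn A: 7 blue of 11; then Urn B has 13 total).
  0 blue: C(7,0)C(4,2)/C(11,2) = 6/55; then P = C(4,2)/C(13,2) = 1/13
  1 blue: C(7,1)C(4,1)/C(11,2) = 28/55; then P = C(5,2)/C(13,2) = 5/39
  2 blue: C(7,2)C(4,0)/C(11,2) = 21/55; then P = C(6,2)/C(13,2) = 5/26
P(both blue) = 631/4290 ≈ 0.1471.

631/4290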